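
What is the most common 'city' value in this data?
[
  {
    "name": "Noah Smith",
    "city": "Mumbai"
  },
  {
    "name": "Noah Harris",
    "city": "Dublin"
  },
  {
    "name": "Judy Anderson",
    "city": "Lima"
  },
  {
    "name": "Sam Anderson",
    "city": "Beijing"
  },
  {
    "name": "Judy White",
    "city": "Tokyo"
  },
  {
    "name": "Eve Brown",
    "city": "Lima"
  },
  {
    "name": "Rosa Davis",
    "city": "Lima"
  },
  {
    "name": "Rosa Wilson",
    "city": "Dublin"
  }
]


Counting 'city' values across 8 records:

  Lima: 3 ###
  Dublin: 2 ##
  Mumbai: 1 #
  Beijing: 1 #
  Tokyo: 1 #

Most common: Lima (3 times)

Lima (3 times)


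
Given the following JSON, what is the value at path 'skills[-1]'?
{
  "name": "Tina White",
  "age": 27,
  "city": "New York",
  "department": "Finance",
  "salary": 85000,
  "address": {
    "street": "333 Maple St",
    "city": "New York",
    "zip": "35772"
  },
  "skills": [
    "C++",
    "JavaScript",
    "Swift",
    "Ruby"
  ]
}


Query: skills[-1]
Path: skills -> last element
Value: Ruby

Ruby


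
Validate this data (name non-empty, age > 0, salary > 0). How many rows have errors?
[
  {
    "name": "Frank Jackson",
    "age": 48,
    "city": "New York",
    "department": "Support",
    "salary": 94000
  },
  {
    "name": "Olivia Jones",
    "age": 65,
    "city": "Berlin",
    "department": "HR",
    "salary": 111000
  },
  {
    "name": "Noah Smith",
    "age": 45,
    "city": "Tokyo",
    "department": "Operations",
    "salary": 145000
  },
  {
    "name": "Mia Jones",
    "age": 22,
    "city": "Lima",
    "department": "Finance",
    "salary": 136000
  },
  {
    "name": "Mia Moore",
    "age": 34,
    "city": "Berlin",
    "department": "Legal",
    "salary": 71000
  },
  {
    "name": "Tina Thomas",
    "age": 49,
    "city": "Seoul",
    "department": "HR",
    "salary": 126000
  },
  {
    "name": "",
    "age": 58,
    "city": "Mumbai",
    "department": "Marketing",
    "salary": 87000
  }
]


Validating 7 records:
Rules: name non-empty, age > 0, salary > 0

  Row 1 (Frank Jackson): OK
  Row 2 (Olivia Jones): OK
  Row 3 (Noah Smith): OK
  Row 4 (Mia Jones): OK
  Row 5 (Mia Moore): OK
  Row 6 (Tina Thomas): OK
  Row 7 (???): empty name

Total errors: 1

1 errors


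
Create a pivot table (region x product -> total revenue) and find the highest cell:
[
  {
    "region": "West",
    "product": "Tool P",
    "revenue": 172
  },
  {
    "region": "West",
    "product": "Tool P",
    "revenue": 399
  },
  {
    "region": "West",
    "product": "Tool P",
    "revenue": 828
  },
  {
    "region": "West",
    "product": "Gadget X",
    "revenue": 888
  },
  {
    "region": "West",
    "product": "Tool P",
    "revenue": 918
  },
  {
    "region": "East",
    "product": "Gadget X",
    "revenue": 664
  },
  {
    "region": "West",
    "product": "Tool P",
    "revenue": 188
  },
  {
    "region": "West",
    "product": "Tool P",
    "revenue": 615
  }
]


Pivot: region (rows) x product (columns) -> total revenue

     Gadget X      Tool P      
East           664             0  
West           888          3120  

Highest: West / Tool P = $3120

West / Tool P = $3120


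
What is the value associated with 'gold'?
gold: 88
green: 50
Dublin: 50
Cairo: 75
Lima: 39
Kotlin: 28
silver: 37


Looking up key 'gold'
Value: 88

88


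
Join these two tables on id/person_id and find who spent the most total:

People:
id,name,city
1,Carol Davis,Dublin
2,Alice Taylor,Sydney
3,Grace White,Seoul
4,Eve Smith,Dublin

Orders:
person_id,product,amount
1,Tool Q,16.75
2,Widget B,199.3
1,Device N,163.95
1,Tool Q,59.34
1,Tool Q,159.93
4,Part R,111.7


Join on: people.id = orders.person_id

Joined rows:
  Carol Davis (Dublin) bought Tool Q for $16.75
  Alice Taylor (Sydney) bought Widget B for $199.3
  Carol Davis (Dublin) bought Device N for $163.95
  Carol Davis (Dublin) bought Tool Q for $59.34
  Carol Davis (Dublin) bought Tool Q for $159.93
  Eve Smith (Dublin) bought Part R for $111.7

Total per person:
  Carol Davis: $399.97
  Alice Taylor: $199.30
  Eve Smith: $111.70

Top spender: Carol Davis ($399.97)

Carol Davis ($399.97)


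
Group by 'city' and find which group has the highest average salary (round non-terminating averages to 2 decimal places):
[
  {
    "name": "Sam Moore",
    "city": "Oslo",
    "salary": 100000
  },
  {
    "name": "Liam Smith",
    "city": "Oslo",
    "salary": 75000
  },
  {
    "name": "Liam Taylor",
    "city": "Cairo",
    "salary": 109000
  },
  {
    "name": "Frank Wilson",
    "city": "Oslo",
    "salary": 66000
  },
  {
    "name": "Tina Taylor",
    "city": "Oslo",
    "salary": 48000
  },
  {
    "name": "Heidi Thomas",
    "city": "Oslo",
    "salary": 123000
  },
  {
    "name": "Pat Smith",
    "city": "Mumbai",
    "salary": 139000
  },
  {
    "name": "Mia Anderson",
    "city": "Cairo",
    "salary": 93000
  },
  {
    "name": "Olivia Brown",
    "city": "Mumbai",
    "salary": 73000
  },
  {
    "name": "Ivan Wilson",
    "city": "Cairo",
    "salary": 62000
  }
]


Group by: city

Groups:
  Cairo: 3 people, avg salary = 264000/3 = $88000
  Mumbai: 2 people, avg salary = 212000/2 = $106000
  Oslo: 5 people, avg salary = 412000/5 = $82400

Highest average salary: Mumbai ($106000)

Mumbai ($106000)


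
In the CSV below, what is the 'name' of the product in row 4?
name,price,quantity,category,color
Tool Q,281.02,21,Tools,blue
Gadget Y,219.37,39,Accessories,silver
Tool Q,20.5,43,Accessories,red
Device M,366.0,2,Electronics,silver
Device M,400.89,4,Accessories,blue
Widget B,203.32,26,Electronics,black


Query: Row 4 ('Device M'), column 'name'
Value: Device M

Device M


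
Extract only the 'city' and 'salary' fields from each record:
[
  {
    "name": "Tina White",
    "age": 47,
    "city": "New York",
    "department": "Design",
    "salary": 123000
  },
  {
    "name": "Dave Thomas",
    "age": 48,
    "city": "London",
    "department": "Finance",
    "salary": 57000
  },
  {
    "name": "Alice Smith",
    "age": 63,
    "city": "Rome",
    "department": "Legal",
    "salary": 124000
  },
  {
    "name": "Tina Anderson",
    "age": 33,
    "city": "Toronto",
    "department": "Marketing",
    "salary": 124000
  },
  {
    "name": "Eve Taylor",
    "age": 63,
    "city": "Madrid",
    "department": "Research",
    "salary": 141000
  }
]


Original: 5 records with fields: name, age, city, department, salary
Keep: ['city', 'salary']
Drop: ['name', 'age', 'department']
Result: 5 records, 2 fields each

[
  {
    "city": "New York",
    "salary": 123000
  },
  {
    "city": "London",
    "salary": 57000
  },
  {
    "city": "Rome",
    "salary": 124000
  },
  {
    "city": "Toronto",
    "salary": 124000
  },
  {
    "city": "Madrid",
    "salary": 141000
  }
]


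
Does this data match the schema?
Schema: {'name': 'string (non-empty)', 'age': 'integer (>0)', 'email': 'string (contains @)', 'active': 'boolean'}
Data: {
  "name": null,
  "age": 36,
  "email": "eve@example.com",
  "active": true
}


Validating each field against schema:
  name: FAIL (null is not a string)
  age: OK (positive integer)
  email: OK (string with @)
  active: OK (boolean)

Result: INVALID (1 error: name)

INVALID (1 error: name)


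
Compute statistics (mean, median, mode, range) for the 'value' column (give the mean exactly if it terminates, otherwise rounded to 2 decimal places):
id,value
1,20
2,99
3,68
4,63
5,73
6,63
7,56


Data: [20, 99, 68, 63, 73, 63, 56]
Count: 7
Sum: 442
Mean: 442/7 ≈ 63.14 (rounded to 2 decimal places)
Sorted: [20, 56, 63, 63, 68, 73, 99]
Median: 63.0
Mode: 63 (2 times)
Range: 99 - 20 = 79
Min: 20, Max: 99

mean≈63.14, median=63.0, mode=63, range=79


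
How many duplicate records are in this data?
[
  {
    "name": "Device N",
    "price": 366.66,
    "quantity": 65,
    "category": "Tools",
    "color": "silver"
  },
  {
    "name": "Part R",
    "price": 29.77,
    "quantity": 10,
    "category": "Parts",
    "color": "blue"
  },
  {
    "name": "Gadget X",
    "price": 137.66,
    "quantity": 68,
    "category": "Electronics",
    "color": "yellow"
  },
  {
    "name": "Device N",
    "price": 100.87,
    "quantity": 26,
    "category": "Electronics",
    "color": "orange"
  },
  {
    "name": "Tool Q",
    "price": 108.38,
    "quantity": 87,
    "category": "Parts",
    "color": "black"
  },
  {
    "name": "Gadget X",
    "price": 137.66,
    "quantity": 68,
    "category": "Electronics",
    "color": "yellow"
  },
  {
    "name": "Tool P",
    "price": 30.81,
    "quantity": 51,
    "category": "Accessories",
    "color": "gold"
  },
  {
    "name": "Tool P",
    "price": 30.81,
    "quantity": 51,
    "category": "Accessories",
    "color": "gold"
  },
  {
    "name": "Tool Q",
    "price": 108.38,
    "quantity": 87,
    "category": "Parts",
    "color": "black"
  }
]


Checking 9 records for duplicates:

  Row 1: Device N ($366.66, qty 65)
  Row 2: Part R ($29.77, qty 10)
  Row 3: Gadget X ($137.66, qty 68)
  Row 4: Device N ($100.87, qty 26)
  Row 5: Tool Q ($108.38, qty 87)
  Row 6: Gadget X ($137.66, qty 68) <-- DUPLICATE
  Row 7: Tool P ($30.81, qty 51)
  Row 8: Tool P ($30.81, qty 51) <-- DUPLICATE
  Row 9: Tool Q ($108.38, qty 87) <-- DUPLICATE

Duplicates found: 3
Unique records: 6

3 duplicates, 6 unique


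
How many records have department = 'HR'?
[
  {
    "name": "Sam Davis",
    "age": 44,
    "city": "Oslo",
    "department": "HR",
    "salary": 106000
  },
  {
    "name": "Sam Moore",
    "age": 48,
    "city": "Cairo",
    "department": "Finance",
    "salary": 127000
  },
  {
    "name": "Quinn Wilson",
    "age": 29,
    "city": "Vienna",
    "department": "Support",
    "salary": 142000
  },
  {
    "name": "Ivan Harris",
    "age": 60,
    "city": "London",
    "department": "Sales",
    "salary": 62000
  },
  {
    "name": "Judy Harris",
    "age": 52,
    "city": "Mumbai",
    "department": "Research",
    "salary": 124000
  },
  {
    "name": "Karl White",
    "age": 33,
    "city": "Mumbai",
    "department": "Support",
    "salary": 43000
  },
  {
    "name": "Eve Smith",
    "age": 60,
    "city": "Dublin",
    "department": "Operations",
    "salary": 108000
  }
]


Data: 7 records
Condition: department = 'HR'

Checking each record:
  Sam Davis: HR MATCH
  Sam Moore: Finance
  Quinn Wilson: Support
  Ivan Harris: Sales
  Judy Harris: Research
  Karl White: Support
  Eve Smith: Operations

Count: 1

1


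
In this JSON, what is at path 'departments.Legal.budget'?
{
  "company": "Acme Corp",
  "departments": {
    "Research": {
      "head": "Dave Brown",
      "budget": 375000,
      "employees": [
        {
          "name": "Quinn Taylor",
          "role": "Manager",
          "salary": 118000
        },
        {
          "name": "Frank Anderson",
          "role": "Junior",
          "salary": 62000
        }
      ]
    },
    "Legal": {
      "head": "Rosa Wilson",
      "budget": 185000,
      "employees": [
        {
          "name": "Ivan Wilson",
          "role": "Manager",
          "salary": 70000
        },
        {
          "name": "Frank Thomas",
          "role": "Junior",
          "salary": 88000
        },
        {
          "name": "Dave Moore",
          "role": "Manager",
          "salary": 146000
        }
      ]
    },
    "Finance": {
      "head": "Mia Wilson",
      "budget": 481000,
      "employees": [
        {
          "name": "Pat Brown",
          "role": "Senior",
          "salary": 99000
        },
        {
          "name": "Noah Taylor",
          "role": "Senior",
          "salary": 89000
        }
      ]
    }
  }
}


Path: departments.Legal.budget

Navigate:
  -> departments
  -> Legal
  -> budget = 185000

185000


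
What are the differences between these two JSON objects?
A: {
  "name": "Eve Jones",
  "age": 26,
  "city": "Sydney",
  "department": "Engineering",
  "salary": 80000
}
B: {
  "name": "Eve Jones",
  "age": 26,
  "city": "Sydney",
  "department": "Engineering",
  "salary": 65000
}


Comparing each field (in key order):
  name: same
  age: same
  city: same
  department: same
  salary: DIFFERENT
Differences:
  salary: 80000 -> 65000

1 field(s) changed

1 change: salary


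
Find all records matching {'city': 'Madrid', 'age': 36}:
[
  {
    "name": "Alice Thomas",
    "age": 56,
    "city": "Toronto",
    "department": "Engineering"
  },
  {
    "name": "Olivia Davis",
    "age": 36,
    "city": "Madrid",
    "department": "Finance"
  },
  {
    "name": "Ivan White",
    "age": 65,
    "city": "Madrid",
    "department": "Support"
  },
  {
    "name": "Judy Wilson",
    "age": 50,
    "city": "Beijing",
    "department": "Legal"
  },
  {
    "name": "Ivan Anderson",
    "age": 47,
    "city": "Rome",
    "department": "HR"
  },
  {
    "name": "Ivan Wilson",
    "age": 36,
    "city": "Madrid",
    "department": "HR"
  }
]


Search criteria: {'city': 'Madrid', 'age': 36}

Checking 6 records:
  Alice Thomas: {city: Toronto, age: 56}
  Olivia Davis: {city: Madrid, age: 36} <-- MATCH
  Ivan White: {city: Madrid, age: 65}
  Judy Wilson: {city: Beijing, age: 50}
  Ivan Anderson: {city: Rome, age: 47}
  Ivan Wilson: {city: Madrid, age: 36} <-- MATCH

Matches: ["Olivia Davis", "Ivan Wilson"]

["Olivia Davis", "Ivan Wilson"]


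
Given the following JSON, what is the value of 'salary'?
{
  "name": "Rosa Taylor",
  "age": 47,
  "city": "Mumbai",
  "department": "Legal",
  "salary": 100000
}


Looking up field 'salary'
Value: 100000

100000


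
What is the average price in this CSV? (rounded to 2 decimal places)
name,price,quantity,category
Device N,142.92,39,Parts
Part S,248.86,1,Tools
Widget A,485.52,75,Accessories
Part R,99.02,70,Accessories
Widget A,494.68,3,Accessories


Computing average price:
Values: [142.92, 248.86, 485.52, 99.02, 494.68]
Sum = 1471.00
Count = 5
Average = 1471.00/5 = 294.20

294.20


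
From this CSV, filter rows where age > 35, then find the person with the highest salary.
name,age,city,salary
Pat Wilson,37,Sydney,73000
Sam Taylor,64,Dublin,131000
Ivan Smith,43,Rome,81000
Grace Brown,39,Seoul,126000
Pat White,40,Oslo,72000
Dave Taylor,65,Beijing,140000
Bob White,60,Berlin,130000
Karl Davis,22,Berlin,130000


Filter: age > 35
Sort by: salary (descending)

Filtered records (7):
  Dave Taylor, age 65, salary $140000
  Sam Taylor, age 64, salary $131000
  Bob White, age 60, salary $130000
  Grace Brown, age 39, salary $126000
  Ivan Smith, age 43, salary $81000
  Pat Wilson, age 37, salary $73000
  Pat White, age 40, salary $72000

Highest salary: Dave Taylor ($140000)

Dave Taylor


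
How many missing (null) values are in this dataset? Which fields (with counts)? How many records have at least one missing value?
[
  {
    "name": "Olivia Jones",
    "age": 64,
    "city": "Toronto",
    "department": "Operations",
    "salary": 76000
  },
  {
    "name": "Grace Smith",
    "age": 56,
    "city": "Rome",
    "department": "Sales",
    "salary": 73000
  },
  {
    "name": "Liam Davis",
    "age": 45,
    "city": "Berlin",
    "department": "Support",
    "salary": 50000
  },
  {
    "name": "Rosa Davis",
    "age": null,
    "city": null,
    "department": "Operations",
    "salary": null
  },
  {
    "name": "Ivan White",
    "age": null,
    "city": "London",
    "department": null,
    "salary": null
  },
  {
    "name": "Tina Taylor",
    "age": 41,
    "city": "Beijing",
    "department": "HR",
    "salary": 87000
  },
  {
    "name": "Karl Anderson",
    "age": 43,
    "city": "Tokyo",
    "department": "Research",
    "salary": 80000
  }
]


Checking for missing (null) values in 7 records:

  Olivia Jones: complete
  Grace Smith: complete
  Liam Davis: complete
  Rosa Davis: age, city, salary
  Ivan White: age, department, salary
  Tina Taylor: complete
  Karl Anderson: complete

Per field:
  name: 0 missing
  age: 2 missing
  city: 1 missing
  department: 1 missing
  salary: 2 missing

Total missing values: 6
Records with any missing: 2

6 missing values (age: 2, city: 1, department: 1, salary: 2); 2 incomplete records


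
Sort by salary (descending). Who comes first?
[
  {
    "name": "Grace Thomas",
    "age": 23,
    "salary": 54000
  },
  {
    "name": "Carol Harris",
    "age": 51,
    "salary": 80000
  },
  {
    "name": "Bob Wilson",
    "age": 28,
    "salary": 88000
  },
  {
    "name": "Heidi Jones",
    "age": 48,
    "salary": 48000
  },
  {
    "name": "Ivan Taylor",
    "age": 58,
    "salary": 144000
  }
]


Sort by: salary (descending)

Sorted order:
  1. Ivan Taylor (salary = 144000)
  2. Bob Wilson (salary = 88000)
  3. Carol Harris (salary = 80000)
  4. Grace Thomas (salary = 54000)
  5. Heidi Jones (salary = 48000)

First: Ivan Taylor

Ivan Taylor


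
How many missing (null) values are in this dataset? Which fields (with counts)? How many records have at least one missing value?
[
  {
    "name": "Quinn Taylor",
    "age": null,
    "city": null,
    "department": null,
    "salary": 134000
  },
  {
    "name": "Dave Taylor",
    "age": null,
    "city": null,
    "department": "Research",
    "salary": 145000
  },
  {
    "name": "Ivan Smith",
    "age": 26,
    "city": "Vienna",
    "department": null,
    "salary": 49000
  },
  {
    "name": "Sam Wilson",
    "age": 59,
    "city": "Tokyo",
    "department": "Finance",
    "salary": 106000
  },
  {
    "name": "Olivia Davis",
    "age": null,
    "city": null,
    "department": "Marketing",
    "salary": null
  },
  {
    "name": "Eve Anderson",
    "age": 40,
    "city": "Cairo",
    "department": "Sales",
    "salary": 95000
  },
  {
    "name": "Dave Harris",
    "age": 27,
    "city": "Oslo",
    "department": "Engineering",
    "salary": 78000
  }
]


Checking for missing (null) values in 7 records:

  Quinn Taylor: age, city, department
  Dave Taylor: age, city
  Ivan Smith: department
  Sam Wilson: complete
  Olivia Davis: age, city, salary
  Eve Anderson: complete
  Dave Harris: complete

Per field:
  name: 0 missing
  age: 3 missing
  city: 3 missing
  department: 2 missing
  salary: 1 missing

Total missing values: 9
Records with any missing: 4

9 missing values (age: 3, city: 3, department: 2, salary: 1); 4 incomplete records


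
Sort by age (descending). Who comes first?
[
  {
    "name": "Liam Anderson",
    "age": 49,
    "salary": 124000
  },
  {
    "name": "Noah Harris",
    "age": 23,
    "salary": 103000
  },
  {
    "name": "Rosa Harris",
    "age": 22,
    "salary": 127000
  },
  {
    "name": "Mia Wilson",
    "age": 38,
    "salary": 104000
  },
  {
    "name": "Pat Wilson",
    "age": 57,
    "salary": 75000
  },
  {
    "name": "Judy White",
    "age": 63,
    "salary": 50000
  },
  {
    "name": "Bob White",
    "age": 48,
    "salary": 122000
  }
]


Sort by: age (descending)

Sorted order:
  1. Judy White (age = 63)
  2. Pat Wilson (age = 57)
  3. Liam Anderson (age = 49)
  4. Bob White (age = 48)
  5. Mia Wilson (age = 38)
  6. Noah Harris (age = 23)
  7. Rosa Harris (age = 22)

First: Judy White

Judy White


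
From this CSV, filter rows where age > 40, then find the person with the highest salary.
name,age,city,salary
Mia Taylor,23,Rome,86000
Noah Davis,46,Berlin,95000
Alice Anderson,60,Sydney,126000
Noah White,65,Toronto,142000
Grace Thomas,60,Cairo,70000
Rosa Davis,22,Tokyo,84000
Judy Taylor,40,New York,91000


Filter: age > 40
Sort by: salary (descending)

Filtered records (4):
  Noah White, age 65, salary $142000
  Alice Anderson, age 60, salary $126000
  Noah Davis, age 46, salary $95000
  Grace Thomas, age 60, salary $70000

Highest salary: Noah White ($142000)

Noah White


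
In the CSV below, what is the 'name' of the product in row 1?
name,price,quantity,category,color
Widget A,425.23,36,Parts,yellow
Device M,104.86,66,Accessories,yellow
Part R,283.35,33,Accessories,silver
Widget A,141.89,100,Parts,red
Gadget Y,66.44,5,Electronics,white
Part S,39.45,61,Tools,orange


Query: Row 1 ('Widget A'), column 'name'
Value: Widget A

Widget A


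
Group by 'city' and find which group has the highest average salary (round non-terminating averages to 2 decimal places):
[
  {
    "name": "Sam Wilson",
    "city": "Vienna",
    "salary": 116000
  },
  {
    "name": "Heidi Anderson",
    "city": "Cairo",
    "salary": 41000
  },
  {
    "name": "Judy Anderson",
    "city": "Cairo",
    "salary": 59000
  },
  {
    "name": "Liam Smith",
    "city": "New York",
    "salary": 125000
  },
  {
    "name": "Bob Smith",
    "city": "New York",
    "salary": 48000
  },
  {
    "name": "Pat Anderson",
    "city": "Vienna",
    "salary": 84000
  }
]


Group by: city

Groups:
  Cairo: 2 people, avg salary = 100000/2 = $50000
  New York: 2 people, avg salary = 173000/2 = $86500
  Vienna: 2 people, avg salary = 200000/2 = $100000

Highest average salary: Vienna ($100000)

Vienna ($100000)


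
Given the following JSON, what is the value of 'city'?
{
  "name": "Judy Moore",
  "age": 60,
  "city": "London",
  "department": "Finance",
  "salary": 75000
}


Looking up field 'city'
Value: London

London


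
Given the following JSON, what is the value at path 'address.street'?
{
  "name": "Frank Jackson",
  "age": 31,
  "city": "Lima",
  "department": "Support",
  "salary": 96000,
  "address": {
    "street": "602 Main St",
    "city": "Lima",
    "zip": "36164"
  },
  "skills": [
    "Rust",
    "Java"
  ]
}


Query: address.street
Path: address -> street
Value: 602 Main St

602 Main St


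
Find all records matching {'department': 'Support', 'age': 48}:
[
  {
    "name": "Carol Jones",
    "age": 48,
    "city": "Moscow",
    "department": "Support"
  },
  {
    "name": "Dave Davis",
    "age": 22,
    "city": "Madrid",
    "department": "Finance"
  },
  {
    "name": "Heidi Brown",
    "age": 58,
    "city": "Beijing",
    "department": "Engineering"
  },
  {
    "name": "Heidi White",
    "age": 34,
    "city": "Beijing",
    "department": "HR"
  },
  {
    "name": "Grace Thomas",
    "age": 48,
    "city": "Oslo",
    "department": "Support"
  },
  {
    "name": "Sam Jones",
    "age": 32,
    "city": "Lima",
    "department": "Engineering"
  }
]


Search criteria: {'department': 'Support', 'age': 48}

Checking 6 records:
  Carol Jones: {department: Support, age: 48} <-- MATCH
  Dave Davis: {department: Finance, age: 22}
  Heidi Brown: {department: Engineering, age: 58}
  Heidi White: {department: HR, age: 34}
  Grace Thomas: {department: Support, age: 48} <-- MATCH
  Sam Jones: {department: Engineering, age: 32}

Matches: ["Carol Jones", "Grace Thomas"]

["Carol Jones", "Grace Thomas"]


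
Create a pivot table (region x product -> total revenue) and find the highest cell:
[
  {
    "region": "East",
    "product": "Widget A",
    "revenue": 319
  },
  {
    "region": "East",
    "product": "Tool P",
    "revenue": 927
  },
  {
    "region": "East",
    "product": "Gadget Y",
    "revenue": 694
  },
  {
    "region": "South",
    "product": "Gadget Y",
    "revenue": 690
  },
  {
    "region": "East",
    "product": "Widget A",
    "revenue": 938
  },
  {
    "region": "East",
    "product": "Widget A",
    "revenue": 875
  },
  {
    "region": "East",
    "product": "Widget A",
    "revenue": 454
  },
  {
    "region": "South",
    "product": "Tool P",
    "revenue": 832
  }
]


Pivot: region (rows) x product (columns) -> total revenue

     Gadget Y      Tool P        Widget A    
East           694           927          2586  
South          690           832             0  

Highest: East / Widget A = $2586

East / Widget A = $2586


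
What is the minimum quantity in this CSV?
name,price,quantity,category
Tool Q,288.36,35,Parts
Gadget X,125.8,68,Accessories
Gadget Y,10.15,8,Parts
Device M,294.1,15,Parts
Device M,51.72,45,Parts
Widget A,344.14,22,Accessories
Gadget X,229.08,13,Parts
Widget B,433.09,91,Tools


Computing minimum quantity:
Values: [35, 68, 8, 15, 45, 22, 13, 91]
Min = 8

8


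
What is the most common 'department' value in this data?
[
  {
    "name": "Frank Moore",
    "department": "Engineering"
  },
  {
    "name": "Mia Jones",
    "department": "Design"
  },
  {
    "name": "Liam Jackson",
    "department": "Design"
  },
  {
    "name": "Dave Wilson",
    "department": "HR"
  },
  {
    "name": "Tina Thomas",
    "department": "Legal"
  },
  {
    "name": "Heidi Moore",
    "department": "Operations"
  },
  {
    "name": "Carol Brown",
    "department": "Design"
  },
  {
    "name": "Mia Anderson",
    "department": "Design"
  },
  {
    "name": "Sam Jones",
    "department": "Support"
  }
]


Counting 'department' values across 9 records:

  Design: 4 ####
  Engineering: 1 #
  HR: 1 #
  Legal: 1 #
  Operations: 1 #
  Support: 1 #

Most common: Design (4 times)

Design (4 times)


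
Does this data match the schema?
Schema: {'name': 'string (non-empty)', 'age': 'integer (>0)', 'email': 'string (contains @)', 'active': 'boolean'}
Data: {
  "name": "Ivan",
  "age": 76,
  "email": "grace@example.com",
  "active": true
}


Validating each field against schema:
  name: OK (non-empty string)
  age: OK (positive integer)
  email: OK (string with @)
  active: OK (boolean)

Result: VALID

VALID


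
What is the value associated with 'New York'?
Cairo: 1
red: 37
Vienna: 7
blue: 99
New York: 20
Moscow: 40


Looking up key 'New York'
Value: 20

20


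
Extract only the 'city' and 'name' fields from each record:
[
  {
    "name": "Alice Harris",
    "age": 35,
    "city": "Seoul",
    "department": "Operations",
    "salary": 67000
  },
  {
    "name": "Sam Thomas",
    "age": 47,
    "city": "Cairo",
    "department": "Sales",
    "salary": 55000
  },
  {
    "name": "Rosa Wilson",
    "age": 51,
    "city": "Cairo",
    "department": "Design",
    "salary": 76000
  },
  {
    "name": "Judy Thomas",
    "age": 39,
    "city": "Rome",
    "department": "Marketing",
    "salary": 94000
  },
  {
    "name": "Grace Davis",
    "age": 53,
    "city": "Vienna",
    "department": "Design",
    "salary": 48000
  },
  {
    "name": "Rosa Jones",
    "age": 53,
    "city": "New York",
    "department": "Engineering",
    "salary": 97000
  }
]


Original: 6 records with fields: name, age, city, department, salary
Keep: ['city', 'name']
Drop: ['age', 'department', 'salary']
Result: 6 records, 2 fields each

[
  {
    "city": "Seoul",
    "name": "Alice Harris"
  },
  {
    "city": "Cairo",
    "name": "Sam Thomas"
  },
  {
    "city": "Cairo",
    "name": "Rosa Wilson"
  },
  {
    "city": "Rome",
    "name": "Judy Thomas"
  },
  {
    "city": "Vienna",
    "name": "Grace Davis"
  },
  {
    "city": "New York",
    "name": "Rosa Jones"
  }
]


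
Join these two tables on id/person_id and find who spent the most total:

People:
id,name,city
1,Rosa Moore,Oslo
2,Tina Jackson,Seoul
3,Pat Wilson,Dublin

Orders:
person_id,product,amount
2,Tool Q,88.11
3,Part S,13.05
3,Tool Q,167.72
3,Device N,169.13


Join on: people.id = orders.person_id

Joined rows:
  Tina Jackson (Seoul) bought Tool Q for $88.11
  Pat Wilson (Dublin) bought Part S for $13.05
  Pat Wilson (Dublin) bought Tool Q for $167.72
  Pat Wilson (Dublin) bought Device N for $169.13

Total per person:
  Pat Wilson: $349.90
  Tina Jackson: $88.11

Top spender: Pat Wilson ($349.90)

Pat Wilson ($349.90)


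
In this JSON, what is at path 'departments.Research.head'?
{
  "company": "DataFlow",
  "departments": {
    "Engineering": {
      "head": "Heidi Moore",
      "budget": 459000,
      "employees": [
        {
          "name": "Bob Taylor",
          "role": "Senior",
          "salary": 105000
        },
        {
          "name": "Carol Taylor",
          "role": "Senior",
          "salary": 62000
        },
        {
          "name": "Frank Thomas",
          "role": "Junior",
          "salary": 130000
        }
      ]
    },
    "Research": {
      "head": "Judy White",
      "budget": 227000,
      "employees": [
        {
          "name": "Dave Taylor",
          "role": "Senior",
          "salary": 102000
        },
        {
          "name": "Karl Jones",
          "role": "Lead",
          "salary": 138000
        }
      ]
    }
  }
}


Path: departments.Research.head

Navigate:
  -> departments
  -> Research
  -> head = 'Judy White'

Judy White


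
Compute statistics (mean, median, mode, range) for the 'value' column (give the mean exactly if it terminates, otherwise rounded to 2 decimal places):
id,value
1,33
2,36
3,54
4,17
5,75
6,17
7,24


Data: [33, 36, 54, 17, 75, 17, 24]
Count: 7
Sum: 256
Mean: 256/7 ≈ 36.57 (rounded to 2 decimal places)
Sorted: [17, 17, 24, 33, 36, 54, 75]
Median: 33.0
Mode: 17 (2 times)
Range: 75 - 17 = 58
Min: 17, Max: 75

mean≈36.57, median=33.0, mode=17, range=58


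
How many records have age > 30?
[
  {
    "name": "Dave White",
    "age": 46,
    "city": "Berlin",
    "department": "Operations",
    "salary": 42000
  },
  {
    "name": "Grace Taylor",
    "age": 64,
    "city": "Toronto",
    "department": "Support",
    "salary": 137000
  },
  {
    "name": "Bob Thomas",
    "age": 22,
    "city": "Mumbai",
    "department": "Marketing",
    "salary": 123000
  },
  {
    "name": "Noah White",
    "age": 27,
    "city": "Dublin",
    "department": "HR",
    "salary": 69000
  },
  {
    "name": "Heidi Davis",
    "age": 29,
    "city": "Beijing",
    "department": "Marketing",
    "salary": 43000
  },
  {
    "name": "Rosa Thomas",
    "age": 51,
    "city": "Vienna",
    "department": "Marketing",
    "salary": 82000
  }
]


Data: 6 records
Condition: age > 30

Checking each record:
  Dave White: 46 MATCH
  Grace Taylor: 64 MATCH
  Bob Thomas: 22
  Noah White: 27
  Heidi Davis: 29
  Rosa Thomas: 51 MATCH

Count: 3

3


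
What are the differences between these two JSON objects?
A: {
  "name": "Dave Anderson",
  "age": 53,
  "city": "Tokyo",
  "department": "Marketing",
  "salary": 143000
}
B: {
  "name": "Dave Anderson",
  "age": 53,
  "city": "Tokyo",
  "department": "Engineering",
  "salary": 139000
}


Comparing each field (in key order):
  name: same
  age: same
  city: same
  department: DIFFERENT
  salary: DIFFERENT
Differences:
  department: Marketing -> Engineering
  salary: 143000 -> 139000

2 field(s) changed

2 changes: department, salary


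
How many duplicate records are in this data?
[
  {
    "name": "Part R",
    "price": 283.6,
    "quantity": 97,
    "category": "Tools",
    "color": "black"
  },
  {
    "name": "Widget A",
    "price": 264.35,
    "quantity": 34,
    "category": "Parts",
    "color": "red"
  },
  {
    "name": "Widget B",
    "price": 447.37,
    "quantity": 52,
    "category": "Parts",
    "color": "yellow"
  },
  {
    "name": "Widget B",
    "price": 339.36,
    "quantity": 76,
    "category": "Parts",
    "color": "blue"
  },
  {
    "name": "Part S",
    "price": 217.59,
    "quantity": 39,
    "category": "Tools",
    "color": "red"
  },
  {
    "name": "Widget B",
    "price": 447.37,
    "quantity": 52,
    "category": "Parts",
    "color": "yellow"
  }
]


Checking 6 records for duplicates:

  Row 1: Part R ($283.6, qty 97)
  Row 2: Widget A ($264.35, qty 34)
  Row 3: Widget B ($447.37, qty 52)
  Row 4: Widget B ($339.36, qty 76)
  Row 5: Part S ($217.59, qty 39)
  Row 6: Widget B ($447.37, qty 52) <-- DUPLICATE

Duplicates found: 1
Unique records: 5

1 duplicates, 5 unique


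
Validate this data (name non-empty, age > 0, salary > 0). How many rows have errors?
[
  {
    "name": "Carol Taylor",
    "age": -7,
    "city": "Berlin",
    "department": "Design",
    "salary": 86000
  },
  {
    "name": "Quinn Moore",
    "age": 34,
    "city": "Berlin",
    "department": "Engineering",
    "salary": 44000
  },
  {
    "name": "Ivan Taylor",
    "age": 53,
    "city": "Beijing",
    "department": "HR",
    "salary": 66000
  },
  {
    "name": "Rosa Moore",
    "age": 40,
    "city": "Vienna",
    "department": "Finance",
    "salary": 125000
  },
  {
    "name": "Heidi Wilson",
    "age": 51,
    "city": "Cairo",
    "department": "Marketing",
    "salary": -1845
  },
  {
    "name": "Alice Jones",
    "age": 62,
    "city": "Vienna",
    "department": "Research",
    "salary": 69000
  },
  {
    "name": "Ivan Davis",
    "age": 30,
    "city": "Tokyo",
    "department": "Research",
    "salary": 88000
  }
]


Validating 7 records:
Rules: name non-empty, age > 0, salary > 0

  Row 1 (Carol Taylor): negative age: -7
  Row 2 (Quinn Moore): OK
  Row 3 (Ivan Taylor): OK
  Row 4 (Rosa Moore): OK
  Row 5 (Heidi Wilson): negative salary: -1845
  Row 6 (Alice Jones): OK
  Row 7 (Ivan Davis): OK

Total errors: 2

2 errors


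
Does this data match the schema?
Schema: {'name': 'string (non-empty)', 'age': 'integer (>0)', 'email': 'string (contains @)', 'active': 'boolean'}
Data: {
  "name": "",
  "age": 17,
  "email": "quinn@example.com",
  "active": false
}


Validating each field against schema:
  name: FAIL ("" is an empty string)
  age: OK (positive integer)
  email: OK (string with @)
  active: OK (boolean)

Result: INVALID (1 error: name)

INVALID (1 error: name)


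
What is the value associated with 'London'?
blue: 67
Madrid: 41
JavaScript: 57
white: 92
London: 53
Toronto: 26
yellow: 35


Looking up key 'London'
Value: 53

53


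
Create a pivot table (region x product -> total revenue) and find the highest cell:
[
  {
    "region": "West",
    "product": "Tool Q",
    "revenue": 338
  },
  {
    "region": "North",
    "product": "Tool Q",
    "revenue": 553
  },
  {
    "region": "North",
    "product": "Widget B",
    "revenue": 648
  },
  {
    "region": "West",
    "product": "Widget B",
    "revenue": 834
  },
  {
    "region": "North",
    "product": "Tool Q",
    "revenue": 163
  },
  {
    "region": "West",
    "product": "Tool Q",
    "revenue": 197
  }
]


Pivot: region (rows) x product (columns) -> total revenue

     Tool Q        Widget B    
North          716           648  
West           535           834  

Highest: West / Widget B = $834

West / Widget B = $834


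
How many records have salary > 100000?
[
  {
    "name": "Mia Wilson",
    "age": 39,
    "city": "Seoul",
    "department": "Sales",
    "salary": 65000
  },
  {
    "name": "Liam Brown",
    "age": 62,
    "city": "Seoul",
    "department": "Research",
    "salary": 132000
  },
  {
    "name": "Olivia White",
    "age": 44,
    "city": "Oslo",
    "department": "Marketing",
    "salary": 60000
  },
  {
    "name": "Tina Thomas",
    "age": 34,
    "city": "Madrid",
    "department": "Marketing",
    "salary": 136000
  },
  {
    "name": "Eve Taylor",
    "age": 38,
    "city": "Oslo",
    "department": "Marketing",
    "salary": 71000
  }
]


Data: 5 records
Condition: salary > 100000

Checking each record:
  Mia Wilson: 65000
  Liam Brown: 132000 MATCH
  Olivia White: 60000
  Tina Thomas: 136000 MATCH
  Eve Taylor: 71000

Count: 2

2


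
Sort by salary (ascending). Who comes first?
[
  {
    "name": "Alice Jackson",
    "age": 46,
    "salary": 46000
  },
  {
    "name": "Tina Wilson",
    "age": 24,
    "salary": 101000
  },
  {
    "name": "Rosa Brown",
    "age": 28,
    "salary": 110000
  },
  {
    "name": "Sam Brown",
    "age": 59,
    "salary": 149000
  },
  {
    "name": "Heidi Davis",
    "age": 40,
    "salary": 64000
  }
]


Sort by: salary (ascending)

Sorted order:
  1. Alice Jackson (salary = 46000)
  2. Heidi Davis (salary = 64000)
  3. Tina Wilson (salary = 101000)
  4. Rosa Brown (salary = 110000)
  5. Sam Brown (salary = 149000)

First: Alice Jackson

Alice Jackson


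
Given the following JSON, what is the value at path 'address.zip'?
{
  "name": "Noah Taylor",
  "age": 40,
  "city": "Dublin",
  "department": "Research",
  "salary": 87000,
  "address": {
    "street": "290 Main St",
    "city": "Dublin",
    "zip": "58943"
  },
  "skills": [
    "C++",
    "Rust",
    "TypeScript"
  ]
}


Query: address.zip
Path: address -> zip
Value: 58943

58943


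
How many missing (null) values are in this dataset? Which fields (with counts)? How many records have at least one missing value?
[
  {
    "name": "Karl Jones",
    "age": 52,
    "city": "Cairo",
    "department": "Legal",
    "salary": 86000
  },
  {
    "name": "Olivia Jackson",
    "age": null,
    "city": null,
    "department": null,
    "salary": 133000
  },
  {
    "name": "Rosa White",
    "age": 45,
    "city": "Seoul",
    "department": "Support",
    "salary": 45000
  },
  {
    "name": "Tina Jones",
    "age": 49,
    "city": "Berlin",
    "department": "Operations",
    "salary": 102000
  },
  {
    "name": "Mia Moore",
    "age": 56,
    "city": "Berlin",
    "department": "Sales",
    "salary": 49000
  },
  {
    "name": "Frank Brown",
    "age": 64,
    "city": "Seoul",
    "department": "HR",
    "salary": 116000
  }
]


Checking for missing (null) values in 6 records:

  Karl Jones: complete
  Olivia Jackson: age, city, department
  Rosa White: complete
  Tina Jones: complete
  Mia Moore: complete
  Frank Brown: complete

Per field:
  name: 0 missing
  age: 1 missing
  city: 1 missing
  department: 1 missing
  salary: 0 missing

Total missing values: 3
Records with any missing: 1

3 missing values (age: 1, city: 1, department: 1); 1 incomplete records


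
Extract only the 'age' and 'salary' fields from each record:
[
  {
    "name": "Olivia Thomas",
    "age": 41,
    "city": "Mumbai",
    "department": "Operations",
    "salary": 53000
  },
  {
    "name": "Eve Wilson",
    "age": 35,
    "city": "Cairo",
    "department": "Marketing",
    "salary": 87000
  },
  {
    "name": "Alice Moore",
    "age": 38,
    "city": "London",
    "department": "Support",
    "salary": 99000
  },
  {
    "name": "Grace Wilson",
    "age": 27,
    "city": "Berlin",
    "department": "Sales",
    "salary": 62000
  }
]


Original: 4 records with fields: name, age, city, department, salary
Keep: ['age', 'salary']
Drop: ['name', 'city', 'department']
Result: 4 records, 2 fields each

[
  {
    "age": 41,
    "salary": 53000
  },
  {
    "age": 35,
    "salary": 87000
  },
  {
    "age": 38,
    "salary": 99000
  },
  {
    "age": 27,
    "salary": 62000
  }
]


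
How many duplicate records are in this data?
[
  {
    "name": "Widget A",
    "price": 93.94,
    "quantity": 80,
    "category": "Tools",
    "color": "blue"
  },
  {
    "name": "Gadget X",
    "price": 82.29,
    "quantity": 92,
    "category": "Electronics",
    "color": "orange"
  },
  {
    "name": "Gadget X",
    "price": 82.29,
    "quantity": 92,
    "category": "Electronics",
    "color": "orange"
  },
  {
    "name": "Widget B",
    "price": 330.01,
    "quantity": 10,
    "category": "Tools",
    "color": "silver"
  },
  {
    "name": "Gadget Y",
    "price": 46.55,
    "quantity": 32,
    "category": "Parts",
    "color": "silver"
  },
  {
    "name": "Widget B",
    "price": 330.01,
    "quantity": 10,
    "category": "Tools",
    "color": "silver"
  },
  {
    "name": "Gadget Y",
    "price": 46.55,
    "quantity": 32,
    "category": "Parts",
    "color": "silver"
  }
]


Checking 7 records for duplicates:

  Row 1: Widget A ($93.94, qty 80)
  Row 2: Gadget X ($82.29, qty 92)
  Row 3: Gadget X ($82.29, qty 92) <-- DUPLICATE
  Row 4: Widget B ($330.01, qty 10)
  Row 5: Gadget Y ($46.55, qty 32)
  Row 6: Widget B ($330.01, qty 10) <-- DUPLICATE
  Row 7: Gadget Y ($46.55, qty 32) <-- DUPLICATE

Duplicates found: 3
Unique records: 4

3 duplicates, 4 unique


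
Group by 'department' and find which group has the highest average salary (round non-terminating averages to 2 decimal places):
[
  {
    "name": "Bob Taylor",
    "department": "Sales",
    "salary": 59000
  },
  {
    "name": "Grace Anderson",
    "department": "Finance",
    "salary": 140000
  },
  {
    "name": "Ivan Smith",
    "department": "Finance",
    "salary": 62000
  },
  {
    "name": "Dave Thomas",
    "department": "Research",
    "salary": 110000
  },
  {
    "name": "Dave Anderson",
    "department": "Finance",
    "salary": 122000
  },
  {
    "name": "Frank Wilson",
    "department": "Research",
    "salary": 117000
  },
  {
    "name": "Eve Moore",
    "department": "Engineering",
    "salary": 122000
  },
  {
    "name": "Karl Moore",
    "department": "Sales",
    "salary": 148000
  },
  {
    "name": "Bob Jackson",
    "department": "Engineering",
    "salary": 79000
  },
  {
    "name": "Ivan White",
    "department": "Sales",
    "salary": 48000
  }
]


Group by: department

Groups:
  Engineering: 2 people, avg salary = 201000/2 = $100500
  Finance: 3 people, avg salary = 324000/3 = $108000
  Research: 2 people, avg salary = 227000/2 = $113500
  Sales: 3 people, avg salary = 255000/3 = $85000

Highest average salary: Research ($113500)

Research ($113500)
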